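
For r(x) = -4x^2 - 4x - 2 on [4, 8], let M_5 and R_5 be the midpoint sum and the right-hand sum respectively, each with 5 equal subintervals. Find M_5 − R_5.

85.76

M_5 = -700.48.
R_5 = -786.24.
M_5 − R_5 = 85.76.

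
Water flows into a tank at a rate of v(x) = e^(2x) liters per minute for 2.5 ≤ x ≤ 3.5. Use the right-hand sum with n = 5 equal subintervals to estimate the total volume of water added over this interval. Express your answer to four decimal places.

Δx = (3.5 − 2.5)/5 = 0.2.
Right endpoints: 2.7, 2.9, 3.1, 3.3, 3.5.
v(2.7) ≈ 221.4064, v(2.9) ≈ 330.2996, v(3.1) ≈ 492.7490, v(3.3) ≈ 735.0952, v(3.5) ≈ 1096.6332.
Sum = Δx · [v(2.7) + v(2.9) + v(3.1) + v(3.3) + v(3.5)].
Sum ≈ 575.2367.

575.2367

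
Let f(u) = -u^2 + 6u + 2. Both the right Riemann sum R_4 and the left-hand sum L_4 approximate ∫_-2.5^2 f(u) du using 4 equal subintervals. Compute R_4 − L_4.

32.90625

R_4 = 9.87890625.
L_4 = -23.02734375.
R_4 − L_4 = 32.90625.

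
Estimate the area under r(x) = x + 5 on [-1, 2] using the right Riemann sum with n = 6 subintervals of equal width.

17.25

Δx = (2 − (-1))/6 = 0.5.
Right endpoints: -0.5, 0, 0.5, 1, 1.5, 2.
r(-0.5) = 4.5, r(0) = 5, r(0.5) = 5.5, r(1) = 6, r(1.5) = 6.5, r(2) = 7.
Sum = Δx · [r(-0.5) + r(0) + r(0.5) + ...].
Sum = 17.25.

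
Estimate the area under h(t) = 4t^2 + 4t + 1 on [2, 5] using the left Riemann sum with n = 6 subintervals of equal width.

177.5

Δt = (5 − 2)/6 = 0.5.
Left endpoints: 2, 2.5, 3, 3.5, 4, 4.5.
h(2) = 25, h(2.5) = 36, h(3) = 49, h(3.5) = 64, h(4) = 81, h(4.5) = 100.
Sum = Δt · [h(2) + h(2.5) + h(3) + ...].
Sum = 177.5.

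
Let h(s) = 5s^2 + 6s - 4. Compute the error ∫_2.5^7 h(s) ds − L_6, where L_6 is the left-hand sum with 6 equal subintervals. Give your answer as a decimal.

Exact integral: ∫_2.5^7 h(s) ds = 655.875.
L_6 = 567.703125.
Error = 655.875 − 567.703125 = 88.171875.

88.171875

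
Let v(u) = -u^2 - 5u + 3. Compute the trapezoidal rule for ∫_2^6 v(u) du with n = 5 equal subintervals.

-137.76

Δu = (6 − 2)/5 = 0.8.
v(2) = -11, v(2.8) = -18.84, v(3.6) = -27.96, v(4.4) = -38.36, v(5.2) = -50.04, v(6) = -63.
T_5 = (Δu/2)·[v(u_0) + 2v(u_1) + ... + 2v(u_{4}) + v(u_5)].
Sum = -137.76.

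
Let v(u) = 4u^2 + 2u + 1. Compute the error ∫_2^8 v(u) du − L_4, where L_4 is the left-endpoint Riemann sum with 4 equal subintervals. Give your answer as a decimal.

Exact integral: ∫_2^8 v(u) du = 738.
L_4 = 558.
Error = 738 − 558 = 180.

180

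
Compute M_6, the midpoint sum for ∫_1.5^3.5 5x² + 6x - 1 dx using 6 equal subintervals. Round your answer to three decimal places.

Δx = (3.5 − 1.5)/6 = 1/3.
Midpoints: 5/3, 2, 7/3, 8/3, 3, 10/3.
f(5/3) = 206/9, f(2) = 31, f(7/3) = 362/9, f(8/3) = 455/9, f(3) = 62, f(10/3) = 671/9.
Sum = Δx · [f(5/3) + f(2) + f(7/3) + ...].
Sum ≈ 93.741.

93.741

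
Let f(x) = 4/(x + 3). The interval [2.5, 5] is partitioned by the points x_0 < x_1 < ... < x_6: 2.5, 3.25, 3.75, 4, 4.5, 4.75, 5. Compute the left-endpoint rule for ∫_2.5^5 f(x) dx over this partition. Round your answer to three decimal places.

1.562

Subinterval widths: 0.75, 0.5, 0.25, 0.5, 0.25, 0.25.
Left endpoints: 2.5, 3.25, 3.75, 4, 4.5, 4.75.
f(2.5) = 8/11, f(3.25) = 0.64, f(3.75) = 16/27, f(4) = 4/7, f(4.5) = 8/15, f(4.75) = 16/31.
Sum = Σ Δx_i · f(x_i).
Sum ≈ 1.562.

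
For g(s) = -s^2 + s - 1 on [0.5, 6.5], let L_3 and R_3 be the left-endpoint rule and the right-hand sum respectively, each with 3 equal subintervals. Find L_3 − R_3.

L_3 = -44.5.
R_3 = -116.5.
L_3 − R_3 = 72.

72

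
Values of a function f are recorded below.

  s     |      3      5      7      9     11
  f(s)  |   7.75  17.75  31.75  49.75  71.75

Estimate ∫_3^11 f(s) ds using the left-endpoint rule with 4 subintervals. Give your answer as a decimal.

Δs = 2.
Sum = 2·[7.75 + 17.75 + 31.75 + 49.75] = 214.

214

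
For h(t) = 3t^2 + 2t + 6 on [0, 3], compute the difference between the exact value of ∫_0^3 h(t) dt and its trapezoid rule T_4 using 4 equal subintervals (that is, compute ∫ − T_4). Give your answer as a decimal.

Exact integral: ∫_0^3 h(t) dt = 54.
T_4 = 54.84375.
Error = 54 − 54.84375 = -0.84375.

-0.84375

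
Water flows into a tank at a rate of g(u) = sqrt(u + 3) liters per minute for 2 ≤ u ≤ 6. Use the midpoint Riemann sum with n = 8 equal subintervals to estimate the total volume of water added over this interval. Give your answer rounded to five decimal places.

10.54703

Δu = (6 − 2)/8 = 0.5.
Midpoints: 2.25, 2.75, 3.25, 3.75, 4.25, 4.75, 5.25, 5.75.
g(2.25) ≈ 2.29129, g(2.75) ≈ 2.39792, g(3.25) ≈ 2.50000, g(3.75) ≈ 2.59808, g(4.25) ≈ 2.69258, g(4.75) ≈ 2.78388, g(5.25) ≈ 2.87228, g(5.75) ≈ 2.95804.
Sum = Δu · [g(2.25) + g(2.75) + g(3.25) + ...].
Sum ≈ 10.54703.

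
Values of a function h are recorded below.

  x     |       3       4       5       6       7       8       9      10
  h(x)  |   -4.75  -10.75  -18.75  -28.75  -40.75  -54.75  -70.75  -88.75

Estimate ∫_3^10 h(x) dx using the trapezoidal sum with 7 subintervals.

Δx = 1.
T_7 = (1/2)·[(-4.75) + 2·(-10.75) + 2·(-18.75) + 2·(-28.75) + 2·(-40.75) + 2·(-54.75) + 2·(-70.75) + (-88.75)] = -271.25.

-271.25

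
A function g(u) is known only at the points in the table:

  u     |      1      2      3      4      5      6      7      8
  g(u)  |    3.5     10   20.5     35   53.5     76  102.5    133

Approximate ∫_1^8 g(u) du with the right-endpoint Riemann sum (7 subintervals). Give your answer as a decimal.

Δu = 1.
Sum = 1·[10 + 20.5 + 35 + 53.5 + 76 + 102.5 + 133] = 430.5.

430.5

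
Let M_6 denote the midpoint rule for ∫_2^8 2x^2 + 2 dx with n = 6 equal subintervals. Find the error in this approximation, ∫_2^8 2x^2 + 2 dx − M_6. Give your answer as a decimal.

Exact integral: ∫_2^8 f(x) dx = 348.
M_6 = 347.
Error = 348 − 347 = 1.

1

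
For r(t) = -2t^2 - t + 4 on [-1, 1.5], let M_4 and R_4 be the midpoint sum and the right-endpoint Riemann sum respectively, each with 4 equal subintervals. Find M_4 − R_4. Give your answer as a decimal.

2.05078125

M_4 = 6.62109375.
R_4 = 4.5703125.
M_4 − R_4 = 2.05078125.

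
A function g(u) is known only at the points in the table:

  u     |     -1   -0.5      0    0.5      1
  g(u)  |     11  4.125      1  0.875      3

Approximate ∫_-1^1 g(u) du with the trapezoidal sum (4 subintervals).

Δu = 0.5.
T_4 = (0.5/2)·[11 + 2·4.125 + 2·1 + 2·0.875 + 3] = 6.5.

6.5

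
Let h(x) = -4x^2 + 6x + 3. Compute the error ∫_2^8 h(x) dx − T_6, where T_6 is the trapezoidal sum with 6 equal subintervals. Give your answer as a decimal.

Exact integral: ∫_2^8 h(x) dx = -474.
T_6 = -478.
Error = -474 − (-478) = 4.

4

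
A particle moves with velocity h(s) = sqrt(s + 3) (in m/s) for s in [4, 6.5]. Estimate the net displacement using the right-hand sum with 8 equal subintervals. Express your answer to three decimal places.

7.242

Δs = (6.5 − 4)/8 = 0.3125.
Right endpoints: 4.3125, 4.625, 4.9375, 5.25, 5.5625, 5.875, 6.1875, 6.5.
h(4.3125) ≈ 2.704, h(4.625) ≈ 2.761, h(4.9375) ≈ 2.817, h(5.25) ≈ 2.872, h(5.5625) ≈ 2.926, h(5.875) ≈ 2.979, h(6.1875) ≈ 3.031, h(6.5) ≈ 3.082.
Sum = Δs · [h(4.3125) + h(4.625) + h(4.9375) + ...].
Sum ≈ 7.242.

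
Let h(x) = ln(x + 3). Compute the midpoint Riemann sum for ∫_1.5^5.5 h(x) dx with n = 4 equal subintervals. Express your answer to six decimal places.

7.426549

Δx = (5.5 − 1.5)/4 = 1.
Midpoints: 2, 3, 4, 5.
h(2) ≈ 1.609438, h(3) ≈ 1.791759, h(4) ≈ 1.945910, h(5) ≈ 2.079442.
Sum = Δx · [h(2) + h(3) + h(4) + h(5)].
Sum ≈ 7.426549.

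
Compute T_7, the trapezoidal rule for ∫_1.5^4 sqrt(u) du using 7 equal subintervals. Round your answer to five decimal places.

4.10691

Δu = (4 − 1.5)/7 = 5/14.
f(1.5) ≈ 1.22474, f(13/7) ≈ 1.36277, f(31/14) ≈ 1.48805, f(18/7) ≈ 1.60357, f(41/14) ≈ 1.71131, f(23/7) ≈ 1.81265, f(51/14) ≈ 1.90863, f(4) ≈ 2.00000.
T_7 = (Δu/2)·[f(u_0) + 2f(u_1) + ... + 2f(u_{6}) + f(u_7)].
Sum ≈ 4.10691.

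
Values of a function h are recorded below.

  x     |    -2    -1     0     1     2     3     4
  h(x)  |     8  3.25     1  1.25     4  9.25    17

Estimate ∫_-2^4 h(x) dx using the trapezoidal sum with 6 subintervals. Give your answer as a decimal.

31.25

Δx = 1.
T_6 = (1/2)·[8 + 2·3.25 + 2·1 + 2·1.25 + 2·4 + 2·9.25 + 17] = 31.25.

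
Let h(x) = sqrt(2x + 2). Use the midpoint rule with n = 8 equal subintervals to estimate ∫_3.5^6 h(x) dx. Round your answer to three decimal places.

Δx = (6 − 3.5)/8 = 0.3125.
Midpoints: 3.65625, 3.96875, 4.28125, 4.59375, 4.90625, 5.21875, 5.53125, 5.84375.
h(3.65625) ≈ 3.052, h(3.96875) ≈ 3.152, h(4.28125) ≈ 3.250, h(4.59375) ≈ 3.345, h(4.90625) ≈ 3.437, h(5.21875) ≈ 3.527, h(5.53125) ≈ 3.614, h(5.84375) ≈ 3.700.
Sum = Δx · [h(3.65625) + h(3.96875) + h(4.28125) + ...].
Sum ≈ 8.461.

8.461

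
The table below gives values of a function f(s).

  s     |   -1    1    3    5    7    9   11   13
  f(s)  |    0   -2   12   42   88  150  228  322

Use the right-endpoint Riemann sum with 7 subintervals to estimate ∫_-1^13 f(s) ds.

1680

Δs = 2.
Sum = 2·[(-2) + 12 + 42 + 88 + 150 + 228 + 322] = 1680.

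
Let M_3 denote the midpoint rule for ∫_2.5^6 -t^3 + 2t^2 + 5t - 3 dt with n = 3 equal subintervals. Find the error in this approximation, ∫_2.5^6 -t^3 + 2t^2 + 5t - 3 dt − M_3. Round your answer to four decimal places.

-4.2677

Exact integral: ∫_2.5^6 f(t) dt ≈ -116.776042.
M_3 ≈ -112.508391.
Error ≈ -116.776042 − (-112.508391) ≈ -4.2677.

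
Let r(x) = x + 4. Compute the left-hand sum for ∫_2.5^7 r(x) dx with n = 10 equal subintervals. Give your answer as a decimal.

Δx = (7 − 2.5)/10 = 0.45.
Left endpoints: 2.5, 2.95, 3.4, 3.85, 4.3, 4.75, 5.2, 5.65, 6.1, 6.55.
r(2.5) = 6.5, r(2.95) = 6.95, r(3.4) = 7.4, r(3.85) = 7.85, r(4.3) = 8.3, r(4.75) = 8.75, r(5.2) = 9.2, r(5.65) = 9.65, r(6.1) = 10.1, r(6.55) = 10.55.
Sum = Δx · [r(2.5) + r(2.95) + r(3.4) + ...].
Sum = 38.3625.

38.3625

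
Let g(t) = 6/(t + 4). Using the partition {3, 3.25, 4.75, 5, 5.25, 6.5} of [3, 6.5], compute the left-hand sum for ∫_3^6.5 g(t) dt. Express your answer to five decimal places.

Subinterval widths: 0.25, 1.5, 0.25, 0.25, 1.25.
Left endpoints: 3, 3.25, 4.75, 5, 5.25.
g(3) = 6/7, g(3.25) = 24/29, g(4.75) = 24/35, g(5) = 2/3, g(5.25) = 24/37.
Sum = Σ Δt_i · g(t_i).
Sum ≈ 2.60457.

2.60457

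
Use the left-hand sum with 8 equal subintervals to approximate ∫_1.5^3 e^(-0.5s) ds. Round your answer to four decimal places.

0.5222

Δs = (3 − 1.5)/8 = 0.1875.
Left endpoints: 1.5, 1.6875, 1.875, 2.0625, 2.25, 2.4375, 2.625, 2.8125.
f(1.5) ≈ 0.4724, f(1.6875) ≈ 0.4301, f(1.875) ≈ 0.3916, f(2.0625) ≈ 0.3566, f(2.25) ≈ 0.3247, f(2.4375) ≈ 0.2956, f(2.625) ≈ 0.2691, f(2.8125) ≈ 0.2451.
Sum = Δs · [f(1.5) + f(1.6875) + f(1.875) + ...].
Sum ≈ 0.5222.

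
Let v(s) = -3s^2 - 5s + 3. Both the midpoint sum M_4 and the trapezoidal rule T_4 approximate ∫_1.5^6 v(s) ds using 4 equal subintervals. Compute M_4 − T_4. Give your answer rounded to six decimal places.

4.271484

M_4 ≈ -282.07617188.
T_4 = -286.34765625.
M_4 − T_4 ≈ 4.271484.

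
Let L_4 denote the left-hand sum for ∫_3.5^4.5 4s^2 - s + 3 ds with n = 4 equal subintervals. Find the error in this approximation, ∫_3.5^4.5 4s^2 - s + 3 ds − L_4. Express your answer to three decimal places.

Exact integral: ∫_3.5^4.5 f(s) ds ≈ 63.33333.
L_4 = 59.5.
Error ≈ 63.33333 − 59.5 ≈ 3.833.

3.833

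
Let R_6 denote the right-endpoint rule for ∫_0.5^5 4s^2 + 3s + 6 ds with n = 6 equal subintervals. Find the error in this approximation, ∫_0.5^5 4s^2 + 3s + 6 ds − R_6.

-43.875

Exact integral: ∫_0.5^5 f(s) ds = 230.625.
R_6 = 274.5.
Error = 230.625 − 274.5 = -43.875.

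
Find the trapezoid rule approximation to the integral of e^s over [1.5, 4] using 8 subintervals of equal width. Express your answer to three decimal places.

50.524

Δs = (4 − 1.5)/8 = 0.3125.
f(1.5) ≈ 4.482, f(1.8125) ≈ 6.126, f(2.125) ≈ 8.373, f(2.4375) ≈ 11.444, f(2.75) ≈ 15.643, f(3.0625) ≈ 21.381, f(3.375) ≈ 29.224, f(3.6875) ≈ 39.945, f(4) ≈ 54.598.
T_8 = (Δs/2)·[f(s_0) + 2f(s_1) + ... + 2f(s_{7}) + f(s_8)].
Sum ≈ 50.524.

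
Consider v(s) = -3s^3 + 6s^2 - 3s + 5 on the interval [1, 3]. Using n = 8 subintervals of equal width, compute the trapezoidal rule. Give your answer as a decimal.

Δs = (3 − 1)/8 = 0.25.
v(1) = 5, v(1.25) = 4.765625, v(1.5) = 3.875, v(1.75) = 2.046875, v(2) = -1, v(2.25) = -5.546875, v(2.5) = -11.875, v(2.75) = -20.265625, v(3) = -31.
T_8 = (Δs/2)·[v(s_0) + 2v(s_1) + ... + 2v(s_{7}) + v(s_8)].
Sum = -10.25.

-10.25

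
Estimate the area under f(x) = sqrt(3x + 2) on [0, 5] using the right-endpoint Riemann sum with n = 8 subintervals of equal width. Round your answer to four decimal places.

Δx = (5 − 0)/8 = 0.625.
Right endpoints: 0.625, 1.25, 1.875, 2.5, 3.125, 3.75, 4.375, 5.
f(0.625) ≈ 1.9685, f(1.25) ≈ 2.3979, f(1.875) ≈ 2.7613, f(2.5) ≈ 3.0822, f(3.125) ≈ 3.3727, f(3.75) ≈ 3.6401, f(4.375) ≈ 3.8891, f(5) ≈ 4.1231.
Sum = Δx · [f(0.625) + f(1.25) + f(1.875) + ...].
Sum ≈ 15.7718.

15.7718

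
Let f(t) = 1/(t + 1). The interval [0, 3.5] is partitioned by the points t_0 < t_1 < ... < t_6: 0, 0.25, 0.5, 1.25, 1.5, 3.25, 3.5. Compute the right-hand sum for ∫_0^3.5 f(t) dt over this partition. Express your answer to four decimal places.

Subinterval widths: 0.25, 0.25, 0.75, 0.25, 1.75, 0.25.
Right endpoints: 0.25, 0.5, 1.25, 1.5, 3.25, 3.5.
f(0.25) = 0.8, f(0.5) = 2/3, f(1.25) = 4/9, f(1.5) = 0.4, f(3.25) = 4/17, f(3.5) = 2/9.
Sum = Σ Δt_i · f(t_i).
Sum ≈ 1.2673.

1.2673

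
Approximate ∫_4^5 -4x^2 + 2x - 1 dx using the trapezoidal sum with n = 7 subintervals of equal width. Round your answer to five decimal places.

-73.34694

Δx = (5 − 4)/7 = 1/7.
f(4) = -57, f(29/7) = -3007/49, f(30/7) = -3229/49, f(31/7) = -3459/49, f(32/7) = -3697/49, f(33/7) = -3943/49, f(34/7) = -4197/49, f(5) = -91.
T_7 = (Δx/2)·[f(x_0) + 2f(x_1) + ... + 2f(x_{6}) + f(x_7)].
Sum ≈ -73.34694.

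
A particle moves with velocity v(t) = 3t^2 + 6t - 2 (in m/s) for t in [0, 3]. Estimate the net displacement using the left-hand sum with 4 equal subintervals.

31.96875

Δt = (3 − 0)/4 = 0.75.
Left endpoints: 0, 0.75, 1.5, 2.25.
v(0) = -2, v(0.75) = 4.1875, v(1.5) = 13.75, v(2.25) = 26.6875.
Sum = Δt · [v(0) + v(0.75) + v(1.5) + v(2.25)].
Sum = 31.96875.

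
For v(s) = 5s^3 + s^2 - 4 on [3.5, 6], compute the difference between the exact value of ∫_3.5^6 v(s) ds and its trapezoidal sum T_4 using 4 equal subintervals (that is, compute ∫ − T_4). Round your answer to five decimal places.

-11.75944

Exact integral: ∫_3.5^6 v(s) ds ≈ 1480.1302083.
T_4 ≈ 1491.8896484.
Error ≈ 1480.1302083 − 1491.8896484 ≈ -11.75944.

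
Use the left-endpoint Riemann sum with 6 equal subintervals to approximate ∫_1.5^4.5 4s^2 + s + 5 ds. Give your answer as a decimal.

Δs = (4.5 − 1.5)/6 = 0.5.
Left endpoints: 1.5, 2, 2.5, 3, 3.5, 4.
f(1.5) = 15.5, f(2) = 23, f(2.5) = 32.5, f(3) = 44, f(3.5) = 57.5, f(4) = 73.
Sum = Δs · [f(1.5) + f(2) + f(2.5) + ...].
Sum = 122.75.

122.75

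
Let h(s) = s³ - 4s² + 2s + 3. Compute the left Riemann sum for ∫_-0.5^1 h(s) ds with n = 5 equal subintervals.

Δs = (1 − (-0.5))/5 = 0.3.
Left endpoints: -0.5, -0.2, 0.1, 0.4, 0.7.
h(-0.5) = 0.875, h(-0.2) = 2.432, h(0.1) = 3.161, h(0.4) = 3.224, h(0.7) = 2.783.
Sum = Δs · [h(-0.5) + h(-0.2) + h(0.1) + h(0.4) + h(0.7)].
Sum = 3.7425.

3.7425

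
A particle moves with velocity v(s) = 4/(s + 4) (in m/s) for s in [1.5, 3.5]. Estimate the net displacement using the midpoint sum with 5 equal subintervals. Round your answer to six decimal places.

Δs = (3.5 − 1.5)/5 = 0.4.
Midpoints: 1.7, 2.1, 2.5, 2.9, 3.3.
v(1.7) = 40/57, v(2.1) = 40/61, v(2.5) = 8/13, v(2.9) = 40/69, v(3.3) = 40/73.
Sum = Δs · [v(1.7) + v(2.1) + v(2.5) + v(2.9) + v(3.3)].
Sum ≈ 1.240213.

1.240213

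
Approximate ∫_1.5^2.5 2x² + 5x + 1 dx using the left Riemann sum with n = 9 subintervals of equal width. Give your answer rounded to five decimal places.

Δx = (2.5 − 1.5)/9 = 1/9.
Left endpoints: 1.5, 29/18, 31/18, 11/6, 35/18, 37/18, 13/6, 41/18, 43/18.
f(1.5) = 13, f(29/18) = 1154/81, f(31/18) = 1259/81, f(11/6) = 152/9, f(35/18) = 1481/81, f(37/18) = 1598/81, f(13/6) = 191/9, f(41/18) = 1844/81, f(43/18) = 1973/81.
Sum = Δx · [f(1.5) + f(29/18) + f(31/18) + ...].
Sum ≈ 18.44856.

18.44856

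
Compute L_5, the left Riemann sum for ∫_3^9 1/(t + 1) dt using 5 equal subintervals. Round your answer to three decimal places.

1.013

Δt = (9 − 3)/5 = 1.2.
Left endpoints: 3, 4.2, 5.4, 6.6, 7.8.
f(3) = 0.25, f(4.2) = 5/26, f(5.4) = 0.15625, f(6.6) = 5/38, f(7.8) = 5/44.
Sum = Δt · [f(3) + f(4.2) + f(5.4) + f(6.6) + f(7.8)].
Sum ≈ 1.013.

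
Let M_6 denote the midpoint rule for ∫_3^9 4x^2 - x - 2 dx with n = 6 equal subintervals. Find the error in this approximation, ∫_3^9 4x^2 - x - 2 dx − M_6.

2

Exact integral: ∫_3^9 f(x) dx = 888.
M_6 = 886.
Error = 888 − 886 = 2.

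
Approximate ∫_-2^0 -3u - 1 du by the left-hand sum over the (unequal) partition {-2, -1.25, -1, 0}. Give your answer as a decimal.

6.4375

Subinterval widths: 0.75, 0.25, 1.
Left endpoints: -2, -1.25, -1.
f(-2) = 5, f(-1.25) = 2.75, f(-1) = 2.
Sum = Σ Δu_i · f(u_i).
Sum = 6.4375.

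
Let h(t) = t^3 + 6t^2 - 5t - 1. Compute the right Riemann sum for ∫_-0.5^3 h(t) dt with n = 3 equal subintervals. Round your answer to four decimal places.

93.0903

Δt = (3 − (-0.5))/3 = 7/6.
Right endpoints: 2/3, 11/6, 3.
h(2/3) = -37/27, h(11/6) = 3491/216, h(3) = 65.
Sum = Δt · [h(2/3) + h(11/6) + h(3)].
Sum ≈ 93.0903.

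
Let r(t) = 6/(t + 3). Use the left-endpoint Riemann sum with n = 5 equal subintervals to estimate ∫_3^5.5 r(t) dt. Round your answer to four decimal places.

2.1651

Δt = (5.5 − 3)/5 = 0.5.
Left endpoints: 3, 3.5, 4, 4.5, 5.
r(3) = 1, r(3.5) = 12/13, r(4) = 6/7, r(4.5) = 0.8, r(5) = 0.75.
Sum = Δt · [r(3) + r(3.5) + r(4) + r(4.5) + r(5)].
Sum ≈ 2.1651.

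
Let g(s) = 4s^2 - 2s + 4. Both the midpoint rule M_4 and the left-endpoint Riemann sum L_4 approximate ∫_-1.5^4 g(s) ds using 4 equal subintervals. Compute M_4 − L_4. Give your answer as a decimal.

19.8515625

M_4 = 94.6171875.
L_4 = 74.765625.
M_4 − L_4 = 19.8515625.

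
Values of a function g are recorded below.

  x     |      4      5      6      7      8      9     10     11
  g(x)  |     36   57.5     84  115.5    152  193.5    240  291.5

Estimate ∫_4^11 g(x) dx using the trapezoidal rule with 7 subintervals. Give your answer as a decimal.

1006.25

Δx = 1.
T_7 = (1/2)·[36 + 2·57.5 + 2·84 + 2·115.5 + 2·152 + 2·193.5 + 2·240 + 291.5] = 1006.25.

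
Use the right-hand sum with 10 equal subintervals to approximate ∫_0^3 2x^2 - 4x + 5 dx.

15.99

Δx = (3 − 0)/10 = 0.3.
Right endpoints: 0.3, 0.6, 0.9, 1.2, 1.5, 1.8, 2.1, 2.4, 2.7, 3.
f(0.3) = 3.98, f(0.6) = 3.32, f(0.9) = 3.02, f(1.2) = 3.08, f(1.5) = 3.5, f(1.8) = 4.28, f(2.1) = 5.42, f(2.4) = 6.92, f(2.7) = 8.78, f(3) = 11.
Sum = Δx · [f(0.3) + f(0.6) + f(0.9) + ...].
Sum = 15.99.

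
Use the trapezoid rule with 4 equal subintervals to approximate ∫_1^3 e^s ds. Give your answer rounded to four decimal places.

Δs = (3 − 1)/4 = 0.5.
f(1) ≈ 2.7183, f(1.5) ≈ 4.4817, f(2) ≈ 7.3891, f(2.5) ≈ 12.1825, f(3) ≈ 20.0855.
T_4 = (Δs/2)·[f(s_0) + 2f(s_1) + 2f(s_2) + 2f(s_3) + f(s_4)].
Sum ≈ 17.7276.

17.7276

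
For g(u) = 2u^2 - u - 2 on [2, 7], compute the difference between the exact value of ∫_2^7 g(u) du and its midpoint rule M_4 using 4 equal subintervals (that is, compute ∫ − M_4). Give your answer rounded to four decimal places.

1.3021

Exact integral: ∫_2^7 g(u) du ≈ 190.833333.
M_4 = 189.53125.
Error ≈ 190.833333 − 189.53125 ≈ 1.3021.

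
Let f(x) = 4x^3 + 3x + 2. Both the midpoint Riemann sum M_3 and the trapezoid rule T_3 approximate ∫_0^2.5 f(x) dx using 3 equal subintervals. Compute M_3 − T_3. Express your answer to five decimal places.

M_3 ≈ 51.2673611.
T_3 ≈ 57.7777778.
M_3 − T_3 ≈ -6.51042.

-6.51042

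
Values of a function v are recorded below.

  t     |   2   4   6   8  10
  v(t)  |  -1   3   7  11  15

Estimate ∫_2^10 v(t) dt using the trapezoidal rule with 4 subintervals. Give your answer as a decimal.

56

Δt = 2.
T_4 = (2/2)·[(-1) + 2·3 + 2·7 + 2·11 + 15] = 56.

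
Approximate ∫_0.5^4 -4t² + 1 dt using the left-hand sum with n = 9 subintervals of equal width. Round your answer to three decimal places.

-69.770

Δt = (4 − 0.5)/9 = 7/18.
Left endpoints: 0.5, 8/9, 23/18, 5/3, 37/18, 22/9, 17/6, 29/9, 65/18.
f(0.5) = 0, f(8/9) = -175/81, f(23/18) = -448/81, f(5/3) = -91/9, f(37/18) = -1288/81, f(22/9) = -1855/81, f(17/6) = -280/9, f(29/9) = -3283/81, f(65/18) = -4144/81.
Sum = Δt · [f(0.5) + f(8/9) + f(23/18) + ...].
Sum ≈ -69.770.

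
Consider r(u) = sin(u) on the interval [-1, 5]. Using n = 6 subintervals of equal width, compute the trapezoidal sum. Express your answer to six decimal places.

0.234888

Δu = (5 − (-1))/6 = 1.
r(-1) ≈ -0.841471, r(0) ≈ 0.000000, r(1) ≈ 0.841471, r(2) ≈ 0.909297, r(3) ≈ 0.141120, r(4) ≈ -0.756802, r(5) ≈ -0.958924.
T_6 = (Δu/2)·[r(u_0) + 2r(u_1) + ... + 2r(u_{5}) + r(u_6)].
Sum ≈ 0.234888.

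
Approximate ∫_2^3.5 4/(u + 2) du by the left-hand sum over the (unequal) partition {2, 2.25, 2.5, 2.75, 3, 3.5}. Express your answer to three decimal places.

Subinterval widths: 0.25, 0.25, 0.25, 0.25, 0.5.
Left endpoints: 2, 2.25, 2.5, 2.75, 3.
f(2) = 1, f(2.25) = 16/17, f(2.5) = 8/9, f(2.75) = 16/19, f(3) = 0.8.
Sum = Σ Δu_i · f(u_i).
Sum ≈ 1.318.

1.318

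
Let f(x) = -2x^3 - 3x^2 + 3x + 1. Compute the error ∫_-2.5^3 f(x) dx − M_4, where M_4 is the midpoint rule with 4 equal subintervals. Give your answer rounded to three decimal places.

-3.899

Exact integral: ∫_-2.5^3 f(x) dx = -53.96875.
M_4 ≈ -50.06934.
Error ≈ -53.96875 − (-50.06934) ≈ -3.899.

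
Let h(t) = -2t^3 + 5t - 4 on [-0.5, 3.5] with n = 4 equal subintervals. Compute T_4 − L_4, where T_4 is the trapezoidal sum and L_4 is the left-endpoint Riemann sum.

-33

T_4 = -67.
L_4 = -34.
T_4 − L_4 = -33.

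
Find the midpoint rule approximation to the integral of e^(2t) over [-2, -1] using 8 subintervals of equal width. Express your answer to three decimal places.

0.058

Δt = (-1 − (-2))/8 = 0.125.
Midpoints: -1.9375, -1.8125, -1.6875, -1.5625, -1.4375, -1.3125, -1.1875, -1.0625.
f(-1.9375) ≈ 0.021, f(-1.8125) ≈ 0.027, f(-1.6875) ≈ 0.034, f(-1.5625) ≈ 0.044, f(-1.4375) ≈ 0.056, f(-1.3125) ≈ 0.072, f(-1.1875) ≈ 0.093, f(-1.0625) ≈ 0.119.
Sum = Δt · [f(-1.9375) + f(-1.8125) + f(-1.6875) + ...].
Sum ≈ 0.058.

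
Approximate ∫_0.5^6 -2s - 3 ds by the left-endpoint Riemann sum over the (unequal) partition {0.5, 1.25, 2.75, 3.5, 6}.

-42.625

Subinterval widths: 0.75, 1.5, 0.75, 2.5.
Left endpoints: 0.5, 1.25, 2.75, 3.5.
f(0.5) = -4, f(1.25) = -5.5, f(2.75) = -8.5, f(3.5) = -10.
Sum = Σ Δs_i · f(s_i).
Sum = -42.625.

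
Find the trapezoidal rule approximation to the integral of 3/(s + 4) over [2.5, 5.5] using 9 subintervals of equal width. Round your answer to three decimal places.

1.139

Δs = (5.5 − 2.5)/9 = 1/3.
f(2.5) = 6/13, f(17/6) = 18/41, f(19/6) = 18/43, f(3.5) = 0.4, f(23/6) = 18/47, f(25/6) = 18/49, f(4.5) = 6/17, f(29/6) = 18/53, f(31/6) = 18/55, f(5.5) = 6/19.
T_9 = (Δs/2)·[f(s_0) + 2f(s_1) + ... + 2f(s_{8}) + f(s_9)].
Sum ≈ 1.139.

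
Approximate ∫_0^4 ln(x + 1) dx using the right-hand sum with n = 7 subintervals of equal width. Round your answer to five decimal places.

Δx = (4 − 0)/7 = 4/7.
Right endpoints: 4/7, 8/7, 12/7, 16/7, 20/7, 24/7, 4.
f(4/7) ≈ 0.45199, f(8/7) ≈ 0.76214, f(12/7) ≈ 0.99853, f(16/7) ≈ 1.18958, f(20/7) ≈ 1.34993, f(24/7) ≈ 1.48808, f(4) ≈ 1.60944.
Sum = Δx · [f(4/7) + f(8/7) + f(12/7) + ...].
Sum ≈ 4.48553.

4.48553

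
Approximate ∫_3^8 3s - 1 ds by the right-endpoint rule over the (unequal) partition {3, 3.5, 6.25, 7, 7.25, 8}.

Subinterval widths: 0.5, 2.75, 0.75, 0.25, 0.75.
Right endpoints: 3.5, 6.25, 7, 7.25, 8.
f(3.5) = 9.5, f(6.25) = 17.75, f(7) = 20, f(7.25) = 20.75, f(8) = 23.
Sum = Σ Δs_i · f(s_i).
Sum = 91.

91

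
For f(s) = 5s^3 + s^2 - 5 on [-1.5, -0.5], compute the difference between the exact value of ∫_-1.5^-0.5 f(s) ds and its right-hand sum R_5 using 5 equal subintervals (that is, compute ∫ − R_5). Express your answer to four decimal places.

Exact integral: ∫_-1.5^-0.5 f(s) ds ≈ -10.166667.
R_5 = -8.835.
Error ≈ -10.166667 − (-8.835) ≈ -1.3317.

-1.3317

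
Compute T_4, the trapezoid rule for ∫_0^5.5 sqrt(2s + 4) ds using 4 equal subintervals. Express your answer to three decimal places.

Δs = (5.5 − 0)/4 = 1.375.
f(0) ≈ 2.000, f(1.375) ≈ 2.598, f(2.75) ≈ 3.082, f(4.125) ≈ 3.500, f(5.5) ≈ 3.873.
T_4 = (Δs/2)·[f(s_0) + 2f(s_1) + 2f(s_2) + 2f(s_3) + f(s_4)].
Sum ≈ 16.661.

16.661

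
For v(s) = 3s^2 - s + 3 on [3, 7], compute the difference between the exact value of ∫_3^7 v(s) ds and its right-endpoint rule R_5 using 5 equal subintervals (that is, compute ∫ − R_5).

-47.68

Exact integral: ∫_3^7 v(s) ds = 308.
R_5 = 355.68.
Error = 308 − 355.68 = -47.68.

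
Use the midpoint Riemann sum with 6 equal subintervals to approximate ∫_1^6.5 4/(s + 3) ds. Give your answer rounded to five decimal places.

3.45286

Δs = (6.5 − 1)/6 = 11/12.
Midpoints: 35/24, 2.375, 79/24, 101/24, 5.125, 145/24.
f(35/24) = 96/107, f(2.375) = 32/43, f(79/24) = 96/151, f(101/24) = 96/173, f(5.125) = 32/65, f(145/24) = 96/217.
Sum = Δs · [f(35/24) + f(2.375) + f(79/24) + ...].
Sum ≈ 3.45286.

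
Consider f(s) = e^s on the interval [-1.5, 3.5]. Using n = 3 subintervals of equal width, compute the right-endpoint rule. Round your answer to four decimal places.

67.5859

Δs = (3.5 − (-1.5))/3 = 5/3.
Right endpoints: 1/6, 11/6, 3.5.
f(1/6) ≈ 1.1814, f(11/6) ≈ 6.2547, f(3.5) ≈ 33.1155.
Sum = Δs · [f(1/6) + f(11/6) + f(3.5)].
Sum ≈ 67.5859.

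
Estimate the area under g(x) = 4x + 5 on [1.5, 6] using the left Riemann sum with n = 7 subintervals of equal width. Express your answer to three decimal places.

Δx = (6 − 1.5)/7 = 9/14.
Left endpoints: 1.5, 15/7, 39/14, 24/7, 57/14, 33/7, 75/14.
g(1.5) = 11, g(15/7) = 95/7, g(39/14) = 113/7, g(24/7) = 131/7, g(57/14) = 149/7, g(33/7) = 167/7, g(75/14) = 185/7.
Sum = Δx · [g(1.5) + g(15/7) + g(39/14) + ...].
Sum ≈ 84.214.

84.214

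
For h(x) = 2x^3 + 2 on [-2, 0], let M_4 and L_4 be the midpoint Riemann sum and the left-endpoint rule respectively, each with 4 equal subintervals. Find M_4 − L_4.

4.75

M_4 = -3.75.
L_4 = -8.5.
M_4 − L_4 = 4.75.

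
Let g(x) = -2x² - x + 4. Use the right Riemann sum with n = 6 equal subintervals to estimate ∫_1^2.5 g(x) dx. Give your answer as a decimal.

-7.90625

Δx = (2.5 − 1)/6 = 0.25.
Right endpoints: 1.25, 1.5, 1.75, 2, 2.25, 2.5.
g(1.25) = -0.375, g(1.5) = -2, g(1.75) = -3.875, g(2) = -6, g(2.25) = -8.375, g(2.5) = -11.
Sum = Δx · [g(1.25) + g(1.5) + g(1.75) + ...].
Sum = -7.90625.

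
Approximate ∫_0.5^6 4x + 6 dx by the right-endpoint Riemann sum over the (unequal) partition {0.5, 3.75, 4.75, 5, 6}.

Subinterval widths: 3.25, 1, 0.25, 1.
Right endpoints: 3.75, 4.75, 5, 6.
f(3.75) = 21, f(4.75) = 25, f(5) = 26, f(6) = 30.
Sum = Σ Δx_i · f(x_i).
Sum = 129.75.

129.75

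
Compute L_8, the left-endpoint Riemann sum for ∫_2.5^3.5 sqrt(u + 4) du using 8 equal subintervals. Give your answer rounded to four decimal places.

Δu = (3.5 − 2.5)/8 = 0.125.
Left endpoints: 2.5, 2.625, 2.75, 2.875, 3, 3.125, 3.25, 3.375.
f(2.5) ≈ 2.5495, f(2.625) ≈ 2.5739, f(2.75) ≈ 2.5981, f(2.875) ≈ 2.6220, f(3) ≈ 2.6458, f(3.125) ≈ 2.6693, f(3.25) ≈ 2.6926, f(3.375) ≈ 2.7157.
Sum = Δu · [f(2.5) + f(2.625) + f(2.75) + ...].
Sum ≈ 2.6334.

2.6334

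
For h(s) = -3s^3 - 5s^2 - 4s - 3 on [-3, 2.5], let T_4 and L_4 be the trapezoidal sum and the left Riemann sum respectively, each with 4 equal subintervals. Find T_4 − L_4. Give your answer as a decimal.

-93.5859375

T_4 ≈ -55.35449.
L_4 ≈ 38.23145.
T_4 − L_4 = -93.5859375.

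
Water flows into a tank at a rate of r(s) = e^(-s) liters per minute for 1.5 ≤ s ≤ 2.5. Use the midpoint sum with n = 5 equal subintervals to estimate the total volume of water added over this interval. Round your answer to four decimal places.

Δs = (2.5 − 1.5)/5 = 0.2.
Midpoints: 1.6, 1.8, 2, 2.2, 2.4.
r(1.6) ≈ 0.2019, r(1.8) ≈ 0.1653, r(2) ≈ 0.1353, r(2.2) ≈ 0.1108, r(2.4) ≈ 0.0907.
Sum = Δs · [r(1.6) + r(1.8) + r(2) + r(2.2) + r(2.4)].
Sum ≈ 0.1408.

0.1408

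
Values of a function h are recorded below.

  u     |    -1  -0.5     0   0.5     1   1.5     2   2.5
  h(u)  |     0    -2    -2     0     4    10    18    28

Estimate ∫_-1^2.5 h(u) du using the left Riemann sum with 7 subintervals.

Δu = 0.5.
Sum = 0.5·[0 + (-2) + (-2) + 0 + 4 + 10 + 18] = 14.

14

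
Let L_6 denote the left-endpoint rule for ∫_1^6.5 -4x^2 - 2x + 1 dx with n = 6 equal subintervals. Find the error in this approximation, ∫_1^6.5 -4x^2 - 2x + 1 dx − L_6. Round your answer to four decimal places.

Exact integral: ∫_1^6.5 f(x) dx ≈ -400.583333.
L_6 ≈ -322.997685.
Error ≈ -400.583333 − (-322.997685) ≈ -77.5856.

-77.5856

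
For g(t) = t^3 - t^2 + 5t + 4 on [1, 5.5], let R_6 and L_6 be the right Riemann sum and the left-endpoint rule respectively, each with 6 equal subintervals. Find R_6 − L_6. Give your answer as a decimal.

118.96875

R_6 = 327.69140625.
L_6 = 208.72265625.
R_6 − L_6 = 118.96875.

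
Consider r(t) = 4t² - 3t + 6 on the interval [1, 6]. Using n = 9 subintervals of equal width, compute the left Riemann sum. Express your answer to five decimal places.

230.47325

Δt = (6 − 1)/9 = 5/9.
Left endpoints: 1, 14/9, 19/9, 8/3, 29/9, 34/9, 13/3, 44/9, 49/9.
r(1) = 7, r(14/9) = 892/81, r(19/9) = 1417/81, r(8/3) = 238/9, r(29/9) = 3067/81, r(34/9) = 4192/81, r(13/3) = 613/9, r(44/9) = 7042/81, r(49/9) = 8767/81.
Sum = Δt · [r(1) + r(14/9) + r(19/9) + ...].
Sum ≈ 230.47325.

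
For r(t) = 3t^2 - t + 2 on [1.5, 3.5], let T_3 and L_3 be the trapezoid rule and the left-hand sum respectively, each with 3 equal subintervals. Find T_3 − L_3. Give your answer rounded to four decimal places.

T_3 ≈ 38.944444.
L_3 ≈ 29.611111.
T_3 − L_3 ≈ 9.3333.

9.3333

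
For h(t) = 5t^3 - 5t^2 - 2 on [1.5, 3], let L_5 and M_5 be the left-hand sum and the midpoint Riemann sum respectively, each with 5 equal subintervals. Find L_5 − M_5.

-11.6859375

L_5 = 40.5375.
M_5 = 52.2234375.
L_5 − M_5 = -11.6859375.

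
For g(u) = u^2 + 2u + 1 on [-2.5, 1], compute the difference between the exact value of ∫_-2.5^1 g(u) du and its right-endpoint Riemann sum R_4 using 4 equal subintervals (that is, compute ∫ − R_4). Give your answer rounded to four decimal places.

Exact integral: ∫_-2.5^1 g(u) du ≈ 3.791667.
R_4 = 5.00390625.
Error ≈ 3.791667 − 5.00390625 ≈ -1.2122.

-1.2122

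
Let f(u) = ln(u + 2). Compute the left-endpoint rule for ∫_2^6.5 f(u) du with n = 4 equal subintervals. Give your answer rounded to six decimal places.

Δu = (6.5 − 2)/4 = 1.125.
Left endpoints: 2, 3.125, 4.25, 5.375.
f(2) ≈ 1.386294, f(3.125) ≈ 1.634131, f(4.25) ≈ 1.832581, f(5.375) ≈ 1.998096.
Sum = Δu · [f(2) + f(3.125) + f(4.25) + f(5.375)].
Sum ≈ 7.707490.

7.707490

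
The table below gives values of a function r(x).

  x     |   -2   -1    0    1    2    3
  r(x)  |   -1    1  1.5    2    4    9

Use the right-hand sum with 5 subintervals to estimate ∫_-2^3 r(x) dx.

Δx = 1.
Sum = 1·[1 + 1.5 + 2 + 4 + 9] = 17.5.

17.5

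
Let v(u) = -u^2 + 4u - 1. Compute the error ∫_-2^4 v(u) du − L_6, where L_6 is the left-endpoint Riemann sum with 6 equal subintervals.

Exact integral: ∫_-2^4 v(u) du = -6.
L_6 = -13.
Error = -6 − (-13) = 7.

7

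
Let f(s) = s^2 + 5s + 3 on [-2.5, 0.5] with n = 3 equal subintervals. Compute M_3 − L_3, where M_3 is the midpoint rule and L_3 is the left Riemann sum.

3.75

M_3 = -1.
L_3 = -4.75.
M_3 − L_3 = 3.75.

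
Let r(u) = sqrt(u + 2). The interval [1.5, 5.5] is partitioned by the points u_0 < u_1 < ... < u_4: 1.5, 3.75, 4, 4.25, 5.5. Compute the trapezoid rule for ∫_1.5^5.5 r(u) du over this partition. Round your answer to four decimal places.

Subinterval widths: 2.25, 0.25, 0.25, 1.25.
r(1.5) ≈ 1.8708, r(3.75) ≈ 2.3979, r(4) ≈ 2.4495, r(4.25) ≈ 2.5000, r(5.5) ≈ 2.7386.
On each subinterval the trapezoid contributes (Δu_i/2)·[r(u_{i-1}) + r(u_i)].
Sum ≈ 9.3011.

9.3011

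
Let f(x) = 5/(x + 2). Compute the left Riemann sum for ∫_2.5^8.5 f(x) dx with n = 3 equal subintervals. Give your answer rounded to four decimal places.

Δx = (8.5 − 2.5)/3 = 2.
Left endpoints: 2.5, 4.5, 6.5.
f(2.5) = 10/9, f(4.5) = 10/13, f(6.5) = 10/17.
Sum = Δx · [f(2.5) + f(4.5) + f(6.5)].
Sum ≈ 4.9372.

4.9372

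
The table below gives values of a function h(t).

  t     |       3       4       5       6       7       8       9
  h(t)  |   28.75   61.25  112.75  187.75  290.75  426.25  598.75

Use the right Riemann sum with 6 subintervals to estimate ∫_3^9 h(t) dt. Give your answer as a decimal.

1677.5

Δt = 1.
Sum = 1·[61.25 + 112.75 + 187.75 + 290.75 + 426.25 + 598.75] = 1677.5.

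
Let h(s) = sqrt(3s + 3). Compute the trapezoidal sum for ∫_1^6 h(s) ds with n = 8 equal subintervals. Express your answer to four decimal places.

18.1101

Δs = (6 − 1)/8 = 0.625.
h(1) ≈ 2.4495, h(1.625) ≈ 2.8062, h(2.25) ≈ 3.1225, h(2.875) ≈ 3.4095, h(3.5) ≈ 3.6742, h(4.125) ≈ 3.9211, h(4.75) ≈ 4.1533, h(5.375) ≈ 4.3732, h(6) ≈ 4.5826.
T_8 = (Δs/2)·[h(s_0) + 2h(s_1) + ... + 2h(s_{7}) + h(s_8)].
Sum ≈ 18.1101.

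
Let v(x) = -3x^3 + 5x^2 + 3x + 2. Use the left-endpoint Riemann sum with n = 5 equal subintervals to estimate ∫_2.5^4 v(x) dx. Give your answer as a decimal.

Δx = (4 − 2.5)/5 = 0.3.
Left endpoints: 2.5, 2.8, 3.1, 3.4, 3.7.
v(2.5) = -6.125, v(2.8) = -16.256, v(3.1) = -30.023, v(3.4) = -47.912, v(3.7) = -70.409.
Sum = Δx · [v(2.5) + v(2.8) + v(3.1) + v(3.4) + v(3.7)].
Sum = -51.2175.

-51.2175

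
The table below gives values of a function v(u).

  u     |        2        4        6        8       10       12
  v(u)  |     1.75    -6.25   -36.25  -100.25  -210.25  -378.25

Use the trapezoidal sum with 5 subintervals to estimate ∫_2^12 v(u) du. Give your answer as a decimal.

-1082.5

Δu = 2.
T_5 = (2/2)·[1.75 + 2·(-6.25) + 2·(-36.25) + 2·(-100.25) + 2·(-210.25) + (-378.25)] = -1082.5.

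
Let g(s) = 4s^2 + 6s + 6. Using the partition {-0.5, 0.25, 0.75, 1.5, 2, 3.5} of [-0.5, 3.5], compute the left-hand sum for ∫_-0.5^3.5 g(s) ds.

Subinterval widths: 0.75, 0.5, 0.75, 0.5, 1.5.
Left endpoints: -0.5, 0.25, 0.75, 1.5, 2.
g(-0.5) = 4, g(0.25) = 7.75, g(0.75) = 12.75, g(1.5) = 24, g(2) = 34.
Sum = Σ Δs_i · g(s_i).
Sum = 79.4375.

79.4375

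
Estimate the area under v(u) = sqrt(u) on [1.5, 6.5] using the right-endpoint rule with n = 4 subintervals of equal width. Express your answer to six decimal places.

Δu = (6.5 − 1.5)/4 = 1.25.
Right endpoints: 2.75, 4, 5.25, 6.5.
v(2.75) ≈ 1.658312, v(4) ≈ 2.000000, v(5.25) ≈ 2.291288, v(6.5) ≈ 2.549510.
Sum = Δu · [v(2.75) + v(4) + v(5.25) + v(6.5)].
Sum ≈ 10.623887.

10.623887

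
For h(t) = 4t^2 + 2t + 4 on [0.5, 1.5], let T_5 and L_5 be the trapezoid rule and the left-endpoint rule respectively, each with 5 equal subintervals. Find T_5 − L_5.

1

T_5 = 10.36.
L_5 = 9.36.
T_5 − L_5 = 1.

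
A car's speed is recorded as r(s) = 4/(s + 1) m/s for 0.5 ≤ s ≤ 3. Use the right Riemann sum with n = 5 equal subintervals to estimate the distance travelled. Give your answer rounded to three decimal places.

Δs = (3 − 0.5)/5 = 0.5.
Right endpoints: 1, 1.5, 2, 2.5, 3.
r(1) = 2, r(1.5) = 1.6, r(2) = 4/3, r(2.5) = 8/7, r(3) = 1.
Sum = Δs · [r(1) + r(1.5) + r(2) + r(2.5) + r(3)].
Sum ≈ 3.538.

3.538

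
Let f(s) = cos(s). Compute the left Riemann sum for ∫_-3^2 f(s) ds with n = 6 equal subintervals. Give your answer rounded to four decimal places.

Δs = (2 − (-3))/6 = 5/6.
Left endpoints: -3, -13/6, -4/3, -0.5, 1/3, 7/6.
f(-3) ≈ -0.9900, f(-13/6) ≈ -0.5612, f(-4/3) ≈ 0.2352, f(-0.5) ≈ 0.8776, f(1/3) ≈ 0.9450, f(7/6) ≈ 0.3932.
Sum = Δs · [f(-3) + f(-13/6) + f(-4/3) + ...].
Sum ≈ 0.7498.

0.7498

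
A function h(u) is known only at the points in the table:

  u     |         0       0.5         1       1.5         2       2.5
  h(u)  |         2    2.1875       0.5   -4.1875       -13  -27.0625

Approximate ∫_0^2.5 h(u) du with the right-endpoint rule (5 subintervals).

Δu = 0.5.
Sum = 0.5·[2.1875 + 0.5 + (-4.1875) + (-13) + (-27.0625)] = -20.78125.

-20.78125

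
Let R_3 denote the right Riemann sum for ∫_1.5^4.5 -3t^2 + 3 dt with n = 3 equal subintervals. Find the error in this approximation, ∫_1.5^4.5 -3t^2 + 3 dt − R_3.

Exact integral: ∫_1.5^4.5 f(t) dt = -78.75.
R_3 = -107.25.
Error = -78.75 − (-107.25) = 28.5.

28.5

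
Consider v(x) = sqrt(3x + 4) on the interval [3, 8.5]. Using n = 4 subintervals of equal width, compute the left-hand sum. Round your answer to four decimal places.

Δx = (8.5 − 3)/4 = 1.375.
Left endpoints: 3, 4.375, 5.75, 7.125.
v(3) ≈ 3.6056, v(4.375) ≈ 4.1382, v(5.75) ≈ 4.6098, v(7.125) ≈ 5.0374.
Sum = Δx · [v(3) + v(4.375) + v(5.75) + v(7.125)].
Sum ≈ 23.9125.

23.9125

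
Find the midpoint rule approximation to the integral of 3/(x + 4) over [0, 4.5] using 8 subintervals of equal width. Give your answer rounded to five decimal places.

2.25940

Δx = (4.5 − 0)/8 = 0.5625.
Midpoints: 0.28125, 0.84375, 1.40625, 1.96875, 2.53125, 3.09375, 3.65625, 4.21875.
f(0.28125) = 96/137, f(0.84375) = 96/155, f(1.40625) = 96/173, f(1.96875) = 96/191, f(2.53125) = 96/209, f(3.09375) = 96/227, f(3.65625) = 96/245, f(4.21875) = 96/263.
Sum = Δx · [f(0.28125) + f(0.84375) + f(1.40625) + ...].
Sum ≈ 2.25940.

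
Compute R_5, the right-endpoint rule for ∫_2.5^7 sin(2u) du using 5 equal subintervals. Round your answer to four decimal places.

Δu = (7 − 2.5)/5 = 0.9.
Right endpoints: 3.4, 4.3, 5.2, 6.1, 7.
f(3.4) ≈ 0.4941, f(4.3) ≈ 0.7344, f(5.2) ≈ -0.8278, f(6.1) ≈ -0.3582, f(7) ≈ 0.9906.
Sum = Δu · [f(3.4) + f(4.3) + f(5.2) + f(6.1) + f(7)].
Sum ≈ 0.9298.

0.9298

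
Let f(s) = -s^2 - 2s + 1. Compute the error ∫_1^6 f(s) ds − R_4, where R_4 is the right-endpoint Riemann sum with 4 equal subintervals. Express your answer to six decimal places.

Exact integral: ∫_1^6 f(s) ds ≈ -101.66666667.
R_4 = -131.09375.
Error ≈ -101.66666667 − (-131.09375) ≈ 29.427083.

29.427083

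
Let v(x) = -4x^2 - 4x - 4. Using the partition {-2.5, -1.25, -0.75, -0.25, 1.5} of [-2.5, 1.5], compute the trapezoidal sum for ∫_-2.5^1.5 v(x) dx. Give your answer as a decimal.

-38.375

Subinterval widths: 1.25, 0.5, 0.5, 1.75.
v(-2.5) = -19, v(-1.25) = -5.25, v(-0.75) = -3.25, v(-0.25) = -3.25, v(1.5) = -19.
On each subinterval the trapezoid contributes (Δx_i/2)·[v(x_{i-1}) + v(x_i)].
Sum = -38.375.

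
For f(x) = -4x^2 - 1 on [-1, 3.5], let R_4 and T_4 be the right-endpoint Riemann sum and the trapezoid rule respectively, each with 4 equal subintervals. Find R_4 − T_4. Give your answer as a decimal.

-25.3125

R_4 = -92.109375.
T_4 = -66.796875.
R_4 − T_4 = -25.3125.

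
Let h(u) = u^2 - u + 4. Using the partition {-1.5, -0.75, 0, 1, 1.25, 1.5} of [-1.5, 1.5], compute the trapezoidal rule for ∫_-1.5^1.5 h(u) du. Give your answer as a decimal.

Subinterval widths: 0.75, 0.75, 1, 0.25, 0.25.
h(-1.5) = 7.75, h(-0.75) = 5.3125, h(0) = 4, h(1) = 4, h(1.25) = 4.3125, h(1.5) = 4.75.
On each subinterval the trapezoid contributes (Δu_i/2)·[h(u_{i-1}) + h(u_i)].
Sum = 14.5625.

14.5625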